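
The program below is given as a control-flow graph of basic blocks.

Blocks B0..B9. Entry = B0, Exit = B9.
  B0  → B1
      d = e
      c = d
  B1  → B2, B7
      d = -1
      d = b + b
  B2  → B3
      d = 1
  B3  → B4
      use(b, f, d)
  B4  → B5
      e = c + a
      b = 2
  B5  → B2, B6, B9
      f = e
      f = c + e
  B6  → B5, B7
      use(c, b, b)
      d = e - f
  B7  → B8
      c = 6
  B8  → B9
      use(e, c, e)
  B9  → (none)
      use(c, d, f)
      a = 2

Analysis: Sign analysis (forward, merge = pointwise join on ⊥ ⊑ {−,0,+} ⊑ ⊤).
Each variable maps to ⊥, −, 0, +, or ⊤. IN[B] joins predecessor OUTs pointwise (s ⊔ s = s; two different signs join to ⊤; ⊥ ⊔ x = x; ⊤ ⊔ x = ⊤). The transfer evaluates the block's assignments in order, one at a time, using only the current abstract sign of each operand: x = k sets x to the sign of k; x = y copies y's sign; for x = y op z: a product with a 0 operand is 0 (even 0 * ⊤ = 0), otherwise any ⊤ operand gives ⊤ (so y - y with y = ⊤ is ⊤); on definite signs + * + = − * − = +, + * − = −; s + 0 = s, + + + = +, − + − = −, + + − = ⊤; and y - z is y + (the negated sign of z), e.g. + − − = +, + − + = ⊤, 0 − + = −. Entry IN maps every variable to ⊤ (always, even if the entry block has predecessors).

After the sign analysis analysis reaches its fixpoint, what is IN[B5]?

Answer: {a: ⊤, b: +, c: ⊤, d: ⊤, e: ⊤, f: ⊤}

Trace:
Fixpoint table:
  B0:   IN=(all ⊤)   OUT=(all ⊤)
  B1:   IN=(all ⊤)   OUT=(all ⊤)
  B2:   IN=(all ⊤)   OUT={d:+; rest ⊤}
  B3:   IN={d:+; rest ⊤}   OUT={d:+; rest ⊤}
  B4:   IN={d:+; rest ⊤}   OUT={b:+, d:+; rest ⊤}
  B5:   IN={b:+; rest ⊤}   OUT={b:+; rest ⊤}
  B6:   IN={b:+; rest ⊤}   OUT={b:+; rest ⊤}
  B7:   IN=(all ⊤)   OUT={c:+; rest ⊤}
  B8:   IN={c:+; rest ⊤}   OUT={c:+; rest ⊤}
  B9:   IN=(all ⊤)   OUT={a:+; rest ⊤}

Merge at B5: IN[B5] = OUT[B4] ⊔ OUT[B6] = {a: ⊤, b: +, c: ⊤, d: ⊤, e: ⊤, f: ⊤}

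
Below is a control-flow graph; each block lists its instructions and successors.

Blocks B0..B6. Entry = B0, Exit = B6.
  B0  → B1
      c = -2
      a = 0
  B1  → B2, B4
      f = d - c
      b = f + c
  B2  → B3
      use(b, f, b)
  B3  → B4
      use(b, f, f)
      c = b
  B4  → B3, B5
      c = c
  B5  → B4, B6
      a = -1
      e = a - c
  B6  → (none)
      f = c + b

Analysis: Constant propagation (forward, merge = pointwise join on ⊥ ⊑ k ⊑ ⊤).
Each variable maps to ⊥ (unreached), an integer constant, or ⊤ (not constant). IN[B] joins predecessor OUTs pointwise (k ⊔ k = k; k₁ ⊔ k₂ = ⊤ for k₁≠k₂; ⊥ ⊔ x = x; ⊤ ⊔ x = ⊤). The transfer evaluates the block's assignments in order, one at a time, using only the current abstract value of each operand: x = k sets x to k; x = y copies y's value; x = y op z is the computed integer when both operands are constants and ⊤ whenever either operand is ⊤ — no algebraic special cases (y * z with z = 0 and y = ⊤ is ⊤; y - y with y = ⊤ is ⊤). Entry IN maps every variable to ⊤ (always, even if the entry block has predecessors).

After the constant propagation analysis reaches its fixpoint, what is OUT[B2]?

Per-block solution:
  B0:   IN=(all ⊤)   OUT={a:0, c:-2; rest ⊤}
  B1:   IN={a:0, c:-2; rest ⊤}   OUT={a:0, c:-2; rest ⊤}
  B2:   IN={a:0, c:-2; rest ⊤}   OUT={a:0, c:-2; rest ⊤}
  B3:   IN=(all ⊤)   OUT=(all ⊤)
  B4:   IN=(all ⊤)   OUT=(all ⊤)
  B5:   IN=(all ⊤)   OUT={a:-1; rest ⊤}
  B6:   IN={a:-1; rest ⊤}   OUT={a:-1; rest ⊤}

Merge at B2: IN[B2] = OUT[B1] = {a: 0, b: ⊤, c: -2, d: ⊤, e: ⊤, f: ⊤}
Applying B2's transfer function to that IN value gives OUT[B2] (row B2 above).

Answer: {a: 0, b: ⊤, c: -2, d: ⊤, e: ⊤, f: ⊤}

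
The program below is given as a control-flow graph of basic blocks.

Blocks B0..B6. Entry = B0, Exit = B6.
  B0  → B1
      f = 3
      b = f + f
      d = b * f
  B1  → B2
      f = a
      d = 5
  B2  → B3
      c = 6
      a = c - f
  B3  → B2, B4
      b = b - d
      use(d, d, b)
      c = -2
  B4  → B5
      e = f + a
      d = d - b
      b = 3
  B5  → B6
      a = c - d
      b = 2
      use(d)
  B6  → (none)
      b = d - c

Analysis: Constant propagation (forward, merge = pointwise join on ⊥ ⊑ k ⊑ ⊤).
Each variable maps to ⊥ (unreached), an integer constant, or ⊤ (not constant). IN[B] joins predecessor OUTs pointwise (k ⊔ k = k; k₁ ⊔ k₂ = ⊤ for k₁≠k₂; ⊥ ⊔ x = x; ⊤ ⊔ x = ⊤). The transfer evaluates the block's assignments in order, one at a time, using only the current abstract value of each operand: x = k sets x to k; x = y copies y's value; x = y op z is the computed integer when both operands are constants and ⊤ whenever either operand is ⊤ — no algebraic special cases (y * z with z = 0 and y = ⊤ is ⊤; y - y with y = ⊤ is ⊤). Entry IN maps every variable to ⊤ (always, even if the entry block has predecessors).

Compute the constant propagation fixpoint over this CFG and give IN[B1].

Fixpoint table:
  B0:  IN=(all ⊤)  OUT={b:6, d:18, f:3; rest ⊤}
  B1:  IN={b:6, d:18, f:3; rest ⊤}  OUT={b:6, d:5; rest ⊤}
  B2:  IN={d:5; rest ⊤}  OUT={c:6, d:5; rest ⊤}
  B3:  IN={c:6, d:5; rest ⊤}  OUT={c:-2, d:5; rest ⊤}
  B4:  IN={c:-2, d:5; rest ⊤}  OUT={b:3, c:-2; rest ⊤}
  B5:  IN={b:3, c:-2; rest ⊤}  OUT={b:2, c:-2; rest ⊤}
  B6:  IN={b:2, c:-2; rest ⊤}  OUT={c:-2; rest ⊤}

Merge at B1: IN[B1] = OUT[B0] = {a: ⊤, b: 6, c: ⊤, d: 18, e: ⊤, f: 3}

Answer: {a: ⊤, b: 6, c: ⊤, d: 18, e: ⊤, f: 3}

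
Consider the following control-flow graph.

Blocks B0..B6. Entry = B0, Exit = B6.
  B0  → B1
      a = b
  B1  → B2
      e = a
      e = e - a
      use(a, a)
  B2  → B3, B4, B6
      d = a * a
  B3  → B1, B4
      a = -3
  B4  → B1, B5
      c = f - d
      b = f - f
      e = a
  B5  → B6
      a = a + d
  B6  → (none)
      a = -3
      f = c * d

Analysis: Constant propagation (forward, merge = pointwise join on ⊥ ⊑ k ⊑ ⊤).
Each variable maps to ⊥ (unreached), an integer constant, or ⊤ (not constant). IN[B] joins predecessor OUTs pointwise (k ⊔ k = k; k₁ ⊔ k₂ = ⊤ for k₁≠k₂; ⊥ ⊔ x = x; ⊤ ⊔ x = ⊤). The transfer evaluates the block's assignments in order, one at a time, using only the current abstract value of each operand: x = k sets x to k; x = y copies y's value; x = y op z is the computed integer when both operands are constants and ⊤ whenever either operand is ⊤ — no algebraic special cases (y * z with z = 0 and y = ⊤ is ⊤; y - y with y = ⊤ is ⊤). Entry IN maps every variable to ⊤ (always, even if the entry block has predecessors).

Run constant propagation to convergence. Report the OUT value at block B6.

Fixpoint table:
  B0:   IN=(all ⊤)   OUT=(all ⊤)
  B1:   IN=(all ⊤)   OUT=(all ⊤)
  B2:   IN=(all ⊤)   OUT=(all ⊤)
  B3:   IN=(all ⊤)   OUT={a:-3; rest ⊤}
  B4:   IN=(all ⊤)   OUT=(all ⊤)
  B5:   IN=(all ⊤)   OUT=(all ⊤)
  B6:   IN=(all ⊤)   OUT={a:-3; rest ⊤}

Merge at B6: IN[B6] = OUT[B2] ⊔ OUT[B5] = {a: ⊤, b: ⊤, c: ⊤, d: ⊤, e: ⊤, f: ⊤}
Applying B6's transfer function to that IN value gives OUT[B6] (row B6 above).

Answer: {a: -3, b: ⊤, c: ⊤, d: ⊤, e: ⊤, f: ⊤}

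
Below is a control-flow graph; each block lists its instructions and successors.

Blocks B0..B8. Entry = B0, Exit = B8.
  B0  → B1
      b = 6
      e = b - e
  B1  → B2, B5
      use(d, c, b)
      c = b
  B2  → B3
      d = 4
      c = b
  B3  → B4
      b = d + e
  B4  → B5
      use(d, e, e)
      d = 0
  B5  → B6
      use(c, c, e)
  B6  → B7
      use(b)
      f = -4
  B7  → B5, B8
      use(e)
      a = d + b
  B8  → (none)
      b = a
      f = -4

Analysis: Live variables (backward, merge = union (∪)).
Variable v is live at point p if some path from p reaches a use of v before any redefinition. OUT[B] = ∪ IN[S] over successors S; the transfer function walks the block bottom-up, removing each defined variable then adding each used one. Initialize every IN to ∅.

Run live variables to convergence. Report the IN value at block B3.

Fixpoint table:
  B0:  IN={c, d, e}  OUT={b, c, d, e}
  B1:  IN={b, c, d, e}  OUT={b, c, d, e}
  B2:  IN={b, e}  OUT={c, d, e}
  B3:  IN={c, d, e}  OUT={b, c, d, e}
  B4:  IN={b, c, d, e}  OUT={b, c, d, e}
  B5:  IN={b, c, d, e}  OUT={b, c, d, e}
  B6:  IN={b, c, d, e}  OUT={b, c, d, e}
  B7:  IN={b, c, d, e}  OUT={a, b, c, d, e}
  B8:  IN={a}  OUT={}

Merge at B3: OUT[B3] = IN[B4] = {b, c, d, e}
Applying B3's transfer function to that OUT value gives IN[B3] (row B3 above).

Answer: {c, d, e}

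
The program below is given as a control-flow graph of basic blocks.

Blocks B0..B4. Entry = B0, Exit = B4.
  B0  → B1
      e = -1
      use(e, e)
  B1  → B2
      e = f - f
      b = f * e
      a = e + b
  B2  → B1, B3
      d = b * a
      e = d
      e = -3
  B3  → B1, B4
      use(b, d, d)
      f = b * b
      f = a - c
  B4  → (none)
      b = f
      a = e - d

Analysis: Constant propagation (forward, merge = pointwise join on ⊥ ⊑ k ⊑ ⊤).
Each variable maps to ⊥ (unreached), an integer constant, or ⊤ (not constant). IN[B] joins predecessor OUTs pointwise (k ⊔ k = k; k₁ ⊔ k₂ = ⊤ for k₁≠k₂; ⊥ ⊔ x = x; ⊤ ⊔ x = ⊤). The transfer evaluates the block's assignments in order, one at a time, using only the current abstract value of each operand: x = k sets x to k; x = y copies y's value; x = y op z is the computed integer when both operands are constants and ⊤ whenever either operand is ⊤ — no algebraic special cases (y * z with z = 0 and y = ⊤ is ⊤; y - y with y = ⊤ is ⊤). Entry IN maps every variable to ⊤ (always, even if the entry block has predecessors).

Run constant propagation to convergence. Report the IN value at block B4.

Fixpoint table:
  B0: | IN=(all ⊤) | OUT={e:-1; rest ⊤}
  B1: | IN=(all ⊤) | OUT=(all ⊤)
  B2: | IN=(all ⊤) | OUT={e:-3; rest ⊤}
  B3: | IN={e:-3; rest ⊤} | OUT={e:-3; rest ⊤}
  B4: | IN={e:-3; rest ⊤} | OUT={e:-3; rest ⊤}

Merge at B4: IN[B4] = OUT[B3] = {a: ⊤, b: ⊤, c: ⊤, d: ⊤, e: -3, f: ⊤}

Answer: {a: ⊤, b: ⊤, c: ⊤, d: ⊤, e: -3, f: ⊤}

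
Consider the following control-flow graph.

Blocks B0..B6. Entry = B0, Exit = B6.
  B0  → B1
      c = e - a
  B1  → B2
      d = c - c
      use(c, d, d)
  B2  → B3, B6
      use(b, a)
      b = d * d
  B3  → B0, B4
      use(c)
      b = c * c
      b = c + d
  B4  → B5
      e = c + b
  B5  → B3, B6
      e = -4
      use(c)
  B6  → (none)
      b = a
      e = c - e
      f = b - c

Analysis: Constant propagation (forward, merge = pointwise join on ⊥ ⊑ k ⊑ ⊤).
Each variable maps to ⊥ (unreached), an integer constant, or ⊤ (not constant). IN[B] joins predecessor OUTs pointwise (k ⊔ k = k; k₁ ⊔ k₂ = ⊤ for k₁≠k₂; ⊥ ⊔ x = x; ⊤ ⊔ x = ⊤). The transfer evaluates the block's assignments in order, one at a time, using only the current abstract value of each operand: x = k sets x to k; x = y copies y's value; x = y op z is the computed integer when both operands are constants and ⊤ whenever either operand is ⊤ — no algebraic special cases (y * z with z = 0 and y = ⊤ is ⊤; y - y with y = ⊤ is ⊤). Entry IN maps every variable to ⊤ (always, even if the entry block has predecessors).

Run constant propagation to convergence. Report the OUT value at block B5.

Answer: {a: ⊤, b: ⊤, c: ⊤, d: ⊤, e: -4, f: ⊤}

Trace:
Per-block solution:
  B0: | IN=(all ⊤) | OUT=(all ⊤)
  B1: | IN=(all ⊤) | OUT=(all ⊤)
  B2: | IN=(all ⊤) | OUT=(all ⊤)
  B3: | IN=(all ⊤) | OUT=(all ⊤)
  B4: | IN=(all ⊤) | OUT=(all ⊤)
  B5: | IN=(all ⊤) | OUT={e:-4; rest ⊤}
  B6: | IN=(all ⊤) | OUT=(all ⊤)

Merge at B5: IN[B5] = OUT[B4] = {a: ⊤, b: ⊤, c: ⊤, d: ⊤, e: ⊤, f: ⊤}
Applying B5's transfer function to that IN value gives OUT[B5] (row B5 above).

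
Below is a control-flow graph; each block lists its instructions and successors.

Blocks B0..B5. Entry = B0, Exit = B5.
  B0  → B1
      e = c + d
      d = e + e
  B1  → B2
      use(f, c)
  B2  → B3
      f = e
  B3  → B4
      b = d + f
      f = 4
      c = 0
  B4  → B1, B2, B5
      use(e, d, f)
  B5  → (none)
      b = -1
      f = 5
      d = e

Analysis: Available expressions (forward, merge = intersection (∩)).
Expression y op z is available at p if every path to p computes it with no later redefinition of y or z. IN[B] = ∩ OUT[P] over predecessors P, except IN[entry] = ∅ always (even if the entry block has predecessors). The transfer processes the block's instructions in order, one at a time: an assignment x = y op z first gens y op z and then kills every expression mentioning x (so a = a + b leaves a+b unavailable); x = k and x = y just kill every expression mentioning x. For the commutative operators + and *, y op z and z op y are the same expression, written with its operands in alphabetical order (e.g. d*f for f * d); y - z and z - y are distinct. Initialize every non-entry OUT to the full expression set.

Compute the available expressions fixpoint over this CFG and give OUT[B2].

Fixpoint table:
  B0: | IN={} | OUT={e+e}
  B1: | IN={e+e} | OUT={e+e}
  B2: | IN={e+e} | OUT={e+e}
  B3: | IN={e+e} | OUT={e+e}
  B4: | IN={e+e} | OUT={e+e}
  B5: | IN={e+e} | OUT={e+e}

Merge at B2: IN[B2] = OUT[B1] ∩ OUT[B4] = {e+e}
Applying B2's transfer function to that IN value gives OUT[B2] (row B2 above).

Answer: {e+e}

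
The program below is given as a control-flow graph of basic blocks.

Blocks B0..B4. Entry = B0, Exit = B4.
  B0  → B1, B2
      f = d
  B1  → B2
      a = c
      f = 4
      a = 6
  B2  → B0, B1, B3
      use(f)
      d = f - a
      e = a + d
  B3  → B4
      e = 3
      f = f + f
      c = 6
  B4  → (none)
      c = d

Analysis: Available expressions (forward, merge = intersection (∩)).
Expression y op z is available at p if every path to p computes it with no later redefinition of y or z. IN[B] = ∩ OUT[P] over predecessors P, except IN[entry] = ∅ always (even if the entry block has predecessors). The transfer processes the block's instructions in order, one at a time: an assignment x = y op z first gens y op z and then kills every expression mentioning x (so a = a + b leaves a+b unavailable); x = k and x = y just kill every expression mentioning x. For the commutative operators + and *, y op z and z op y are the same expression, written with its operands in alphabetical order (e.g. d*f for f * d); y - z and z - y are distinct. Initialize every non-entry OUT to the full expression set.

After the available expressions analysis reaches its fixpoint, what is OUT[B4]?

Answer: {a+d}

Derivation:
Fixpoint table:
  B0: | IN={} | OUT={}
  B1: | IN={} | OUT={}
  B2: | IN={} | OUT={a+d, f-a}
  B3: | IN={a+d, f-a} | OUT={a+d}
  B4: | IN={a+d} | OUT={a+d}

Merge at B4: IN[B4] = OUT[B3] = {a+d}
Applying B4's transfer function to that IN value gives OUT[B4] (row B4 above).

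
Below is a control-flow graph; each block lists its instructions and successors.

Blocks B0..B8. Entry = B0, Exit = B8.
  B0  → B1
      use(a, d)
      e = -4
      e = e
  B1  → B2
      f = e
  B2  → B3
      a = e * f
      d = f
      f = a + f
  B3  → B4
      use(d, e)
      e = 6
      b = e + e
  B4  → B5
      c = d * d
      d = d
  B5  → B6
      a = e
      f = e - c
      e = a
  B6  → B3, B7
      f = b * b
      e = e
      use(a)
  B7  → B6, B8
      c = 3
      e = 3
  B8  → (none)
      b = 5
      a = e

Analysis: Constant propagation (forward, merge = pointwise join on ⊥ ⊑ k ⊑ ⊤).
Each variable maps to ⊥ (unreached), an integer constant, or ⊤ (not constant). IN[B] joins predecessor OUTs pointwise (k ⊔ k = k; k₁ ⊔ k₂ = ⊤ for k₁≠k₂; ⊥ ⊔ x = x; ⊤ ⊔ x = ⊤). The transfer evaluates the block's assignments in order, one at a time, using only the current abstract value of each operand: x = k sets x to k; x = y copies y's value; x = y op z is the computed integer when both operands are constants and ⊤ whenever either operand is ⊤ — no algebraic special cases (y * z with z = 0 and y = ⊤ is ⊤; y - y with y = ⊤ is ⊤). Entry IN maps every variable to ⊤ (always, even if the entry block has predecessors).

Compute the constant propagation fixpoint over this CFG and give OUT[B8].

Answer: {a: 3, b: 5, c: 3, d: -4, e: 3, f: 144}

Trace:
Fixpoint table:
  B0: | IN=(all ⊤) | OUT={e:-4; rest ⊤}
  B1: | IN={e:-4; rest ⊤} | OUT={e:-4, f:-4; rest ⊤}
  B2: | IN={e:-4, f:-4; rest ⊤} | OUT={a:16, d:-4, e:-4, f:12; rest ⊤}
  B3: | IN={d:-4; rest ⊤} | OUT={b:12, d:-4, e:6; rest ⊤}
  B4: | IN={b:12, d:-4, e:6; rest ⊤} | OUT={b:12, c:16, d:-4, e:6; rest ⊤}
  B5: | IN={b:12, c:16, d:-4, e:6; rest ⊤} | OUT={a:6, b:12, c:16, d:-4, e:6, f:-10; rest ⊤}
  B6: | IN={a:6, b:12, d:-4; rest ⊤} | OUT={a:6, b:12, d:-4, f:144; rest ⊤}
  B7: | IN={a:6, b:12, d:-4, f:144; rest ⊤} | OUT={a:6, b:12, c:3, d:-4, e:3, f:144; rest ⊤}
  B8: | IN={a:6, b:12, c:3, d:-4, e:3, f:144; rest ⊤} | OUT={a:3, b:5, c:3, d:-4, e:3, f:144; rest ⊤}

Merge at B8: IN[B8] = OUT[B7] = {a: 6, b: 12, c: 3, d: -4, e: 3, f: 144}
Applying B8's transfer function to that IN value gives OUT[B8] (row B8 above).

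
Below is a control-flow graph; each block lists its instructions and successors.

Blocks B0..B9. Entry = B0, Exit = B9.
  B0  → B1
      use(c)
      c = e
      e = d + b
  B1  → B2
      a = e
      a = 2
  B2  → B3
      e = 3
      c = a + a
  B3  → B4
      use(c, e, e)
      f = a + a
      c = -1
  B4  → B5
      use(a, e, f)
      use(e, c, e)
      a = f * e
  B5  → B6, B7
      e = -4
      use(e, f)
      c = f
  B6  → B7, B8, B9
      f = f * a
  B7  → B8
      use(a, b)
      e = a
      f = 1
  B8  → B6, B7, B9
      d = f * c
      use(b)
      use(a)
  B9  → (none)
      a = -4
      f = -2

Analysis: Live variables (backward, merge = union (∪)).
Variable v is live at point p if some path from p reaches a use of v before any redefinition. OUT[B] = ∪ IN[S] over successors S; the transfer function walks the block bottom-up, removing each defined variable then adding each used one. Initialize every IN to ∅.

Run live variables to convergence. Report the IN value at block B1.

Answer: {b, e}

Working:
Fixpoint table:
  B0: | IN={b, c, d, e} | OUT={b, e}
  B1: | IN={b, e} | OUT={a, b}
  B2: | IN={a, b} | OUT={a, b, c, e}
  B3: | IN={a, b, c, e} | OUT={a, b, c, e, f}
  B4: | IN={a, b, c, e, f} | OUT={a, b, f}
  B5: | IN={a, b, f} | OUT={a, b, c, f}
  B6: | IN={a, b, c, f} | OUT={a, b, c, f}
  B7: | IN={a, b, c} | OUT={a, b, c, f}
  B8: | IN={a, b, c, f} | OUT={a, b, c, f}
  B9: | IN={} | OUT={}

Merge at B1: OUT[B1] = IN[B2] = {a, b}
Applying B1's transfer function to that OUT value gives IN[B1] (row B1 above).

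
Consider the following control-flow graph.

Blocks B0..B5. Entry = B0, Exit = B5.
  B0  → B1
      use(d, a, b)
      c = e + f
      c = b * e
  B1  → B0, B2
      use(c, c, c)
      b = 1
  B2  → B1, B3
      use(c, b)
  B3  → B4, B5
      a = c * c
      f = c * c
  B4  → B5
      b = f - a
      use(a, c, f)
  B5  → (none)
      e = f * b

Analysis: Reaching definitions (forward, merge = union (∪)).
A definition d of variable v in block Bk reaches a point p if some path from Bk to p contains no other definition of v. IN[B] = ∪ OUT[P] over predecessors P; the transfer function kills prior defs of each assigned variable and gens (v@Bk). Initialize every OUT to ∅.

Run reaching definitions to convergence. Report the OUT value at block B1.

Answer: {b@B1, c@B0}

Trace:
Fixpoint table:
  B0: | IN={b@B1, c@B0} | OUT={b@B1, c@B0}
  B1: | IN={b@B1, c@B0} | OUT={b@B1, c@B0}
  B2: | IN={b@B1, c@B0} | OUT={b@B1, c@B0}
  B3: | IN={b@B1, c@B0} | OUT={a@B3, b@B1, c@B0, f@B3}
  B4: | IN={a@B3, b@B1, c@B0, f@B3} | OUT={a@B3, b@B4, c@B0, f@B3}
  B5: | IN={a@B3, b@B1, b@B4, c@B0, f@B3} | OUT={a@B3, b@B1, b@B4, c@B0, e@B5, f@B3}

Merge at B1: IN[B1] = OUT[B0] ⊔ OUT[B2] = {b@B1, c@B0}
Applying B1's transfer function to that IN value gives OUT[B1] (row B1 above).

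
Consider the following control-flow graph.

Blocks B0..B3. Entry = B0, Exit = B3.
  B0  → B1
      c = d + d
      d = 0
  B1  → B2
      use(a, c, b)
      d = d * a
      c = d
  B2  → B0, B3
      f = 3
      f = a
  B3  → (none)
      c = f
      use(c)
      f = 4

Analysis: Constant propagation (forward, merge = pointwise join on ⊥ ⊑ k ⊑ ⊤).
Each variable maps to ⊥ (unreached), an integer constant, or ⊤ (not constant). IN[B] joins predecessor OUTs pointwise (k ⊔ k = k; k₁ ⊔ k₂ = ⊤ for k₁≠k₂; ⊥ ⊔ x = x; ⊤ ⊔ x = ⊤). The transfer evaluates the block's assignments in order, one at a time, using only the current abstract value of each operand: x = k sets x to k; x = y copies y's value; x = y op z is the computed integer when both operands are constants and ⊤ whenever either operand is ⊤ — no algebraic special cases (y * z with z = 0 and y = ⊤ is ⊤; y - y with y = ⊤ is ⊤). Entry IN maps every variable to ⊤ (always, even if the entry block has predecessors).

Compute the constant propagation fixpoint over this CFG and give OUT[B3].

Answer: {a: ⊤, b: ⊤, c: ⊤, d: ⊤, e: ⊤, f: 4}

Working:
Per-block solution:
  B0:   IN=(all ⊤)   OUT={d:0; rest ⊤}
  B1:   IN={d:0; rest ⊤}   OUT=(all ⊤)
  B2:   IN=(all ⊤)   OUT=(all ⊤)
  B3:   IN=(all ⊤)   OUT={f:4; rest ⊤}

Merge at B3: IN[B3] = OUT[B2] = {a: ⊤, b: ⊤, c: ⊤, d: ⊤, e: ⊤, f: ⊤}
Applying B3's transfer function to that IN value gives OUT[B3] (row B3 above).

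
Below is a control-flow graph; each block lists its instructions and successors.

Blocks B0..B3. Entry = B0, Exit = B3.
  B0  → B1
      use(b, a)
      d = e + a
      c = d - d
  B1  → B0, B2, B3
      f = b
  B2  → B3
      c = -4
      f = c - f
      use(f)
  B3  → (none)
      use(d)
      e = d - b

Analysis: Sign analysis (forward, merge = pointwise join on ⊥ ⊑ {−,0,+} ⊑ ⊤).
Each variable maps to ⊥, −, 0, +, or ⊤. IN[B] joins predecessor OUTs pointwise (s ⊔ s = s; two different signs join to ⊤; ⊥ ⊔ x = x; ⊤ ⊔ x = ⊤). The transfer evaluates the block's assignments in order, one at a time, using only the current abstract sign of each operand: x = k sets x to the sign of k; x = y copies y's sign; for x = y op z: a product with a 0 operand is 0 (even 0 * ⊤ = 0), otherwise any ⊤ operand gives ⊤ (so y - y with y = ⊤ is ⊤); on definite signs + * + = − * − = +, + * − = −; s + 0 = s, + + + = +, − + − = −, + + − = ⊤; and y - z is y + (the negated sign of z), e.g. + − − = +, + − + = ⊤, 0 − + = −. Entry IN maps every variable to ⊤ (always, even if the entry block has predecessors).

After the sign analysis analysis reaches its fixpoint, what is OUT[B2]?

Fixpoint table:
  B0: | IN=(all ⊤) | OUT=(all ⊤)
  B1: | IN=(all ⊤) | OUT=(all ⊤)
  B2: | IN=(all ⊤) | OUT={c:-; rest ⊤}
  B3: | IN=(all ⊤) | OUT=(all ⊤)

Merge at B2: IN[B2] = OUT[B1] = {a: ⊤, b: ⊤, c: ⊤, d: ⊤, e: ⊤, f: ⊤}
Applying B2's transfer function to that IN value gives OUT[B2] (row B2 above).

Answer: {a: ⊤, b: ⊤, c: -, d: ⊤, e: ⊤, f: ⊤}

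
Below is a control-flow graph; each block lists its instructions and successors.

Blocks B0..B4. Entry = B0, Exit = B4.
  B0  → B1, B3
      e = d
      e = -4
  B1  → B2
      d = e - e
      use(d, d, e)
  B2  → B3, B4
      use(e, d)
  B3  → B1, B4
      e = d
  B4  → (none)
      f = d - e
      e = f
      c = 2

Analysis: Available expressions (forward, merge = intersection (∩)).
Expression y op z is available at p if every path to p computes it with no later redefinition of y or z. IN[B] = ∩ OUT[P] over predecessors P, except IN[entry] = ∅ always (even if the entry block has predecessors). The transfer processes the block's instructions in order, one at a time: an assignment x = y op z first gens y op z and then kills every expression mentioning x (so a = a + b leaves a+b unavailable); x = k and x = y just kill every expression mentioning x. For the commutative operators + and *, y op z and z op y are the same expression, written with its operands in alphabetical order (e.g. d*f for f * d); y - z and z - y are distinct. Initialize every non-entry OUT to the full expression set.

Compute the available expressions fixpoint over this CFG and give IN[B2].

Answer: {e-e}

Working:
Fixpoint table:
  B0:  IN={}  OUT={}
  B1:  IN={}  OUT={e-e}
  B2:  IN={e-e}  OUT={e-e}
  B3:  IN={}  OUT={}
  B4:  IN={}  OUT={}

Merge at B2: IN[B2] = OUT[B1] = {e-e}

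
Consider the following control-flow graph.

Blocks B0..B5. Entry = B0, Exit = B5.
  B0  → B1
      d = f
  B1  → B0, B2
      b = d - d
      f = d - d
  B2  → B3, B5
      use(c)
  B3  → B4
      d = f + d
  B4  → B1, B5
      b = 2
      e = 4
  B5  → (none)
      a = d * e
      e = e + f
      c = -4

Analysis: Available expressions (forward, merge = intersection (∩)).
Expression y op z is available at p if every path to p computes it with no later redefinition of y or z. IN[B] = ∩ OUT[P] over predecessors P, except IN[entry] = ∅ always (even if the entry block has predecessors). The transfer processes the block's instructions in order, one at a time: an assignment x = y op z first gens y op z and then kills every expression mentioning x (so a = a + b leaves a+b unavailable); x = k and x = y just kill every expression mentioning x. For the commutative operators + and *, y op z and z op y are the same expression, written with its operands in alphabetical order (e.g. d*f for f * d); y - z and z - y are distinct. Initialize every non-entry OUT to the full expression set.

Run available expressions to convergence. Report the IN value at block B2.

Per-block solution:
  B0:   IN={}   OUT={}
  B1:   IN={}   OUT={d-d}
  B2:   IN={d-d}   OUT={d-d}
  B3:   IN={d-d}   OUT={}
  B4:   IN={}   OUT={}
  B5:   IN={}   OUT={}

Merge at B2: IN[B2] = OUT[B1] = {d-d}

Answer: {d-d}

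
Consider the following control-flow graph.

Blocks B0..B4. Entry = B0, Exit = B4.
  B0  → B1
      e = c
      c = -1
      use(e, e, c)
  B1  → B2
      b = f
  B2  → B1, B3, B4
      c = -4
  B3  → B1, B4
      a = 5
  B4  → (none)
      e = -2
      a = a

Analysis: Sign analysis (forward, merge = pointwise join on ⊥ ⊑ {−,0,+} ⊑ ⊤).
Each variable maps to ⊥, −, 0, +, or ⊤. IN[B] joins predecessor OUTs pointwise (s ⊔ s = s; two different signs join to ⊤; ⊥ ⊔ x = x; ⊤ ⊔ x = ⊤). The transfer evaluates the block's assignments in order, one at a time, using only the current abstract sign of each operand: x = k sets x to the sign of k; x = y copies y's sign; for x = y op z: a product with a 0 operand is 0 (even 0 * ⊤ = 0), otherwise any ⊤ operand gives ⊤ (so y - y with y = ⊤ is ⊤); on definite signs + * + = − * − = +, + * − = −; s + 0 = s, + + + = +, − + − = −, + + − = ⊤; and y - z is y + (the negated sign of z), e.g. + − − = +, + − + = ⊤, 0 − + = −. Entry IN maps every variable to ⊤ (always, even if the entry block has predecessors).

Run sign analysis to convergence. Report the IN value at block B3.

Answer: {a: ⊤, b: ⊤, c: -, d: ⊤, e: ⊤, f: ⊤}

Working:
Per-block solution:
  B0:   IN=(all ⊤)   OUT={c:-; rest ⊤}
  B1:   IN={c:-; rest ⊤}   OUT={c:-; rest ⊤}
  B2:   IN={c:-; rest ⊤}   OUT={c:-; rest ⊤}
  B3:   IN={c:-; rest ⊤}   OUT={a:+, c:-; rest ⊤}
  B4:   IN={c:-; rest ⊤}   OUT={c:-, e:-; rest ⊤}

Merge at B3: IN[B3] = OUT[B2] = {a: ⊤, b: ⊤, c: -, d: ⊤, e: ⊤, f: ⊤}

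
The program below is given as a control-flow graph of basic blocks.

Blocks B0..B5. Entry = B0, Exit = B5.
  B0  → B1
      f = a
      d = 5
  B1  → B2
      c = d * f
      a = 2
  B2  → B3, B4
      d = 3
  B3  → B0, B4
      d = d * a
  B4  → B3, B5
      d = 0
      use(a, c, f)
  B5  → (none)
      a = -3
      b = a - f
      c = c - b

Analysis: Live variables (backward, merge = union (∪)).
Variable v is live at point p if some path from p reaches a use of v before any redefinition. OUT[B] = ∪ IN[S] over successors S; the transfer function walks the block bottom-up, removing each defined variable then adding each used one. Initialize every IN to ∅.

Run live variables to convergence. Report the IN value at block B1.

Answer: {d, f}

Trace:
Fixpoint table:
  B0:  IN={a}  OUT={d, f}
  B1:  IN={d, f}  OUT={a, c, f}
  B2:  IN={a, c, f}  OUT={a, c, d, f}
  B3:  IN={a, c, d, f}  OUT={a, c, f}
  B4:  IN={a, c, f}  OUT={a, c, d, f}
  B5:  IN={c, f}  OUT={}

Merge at B1: OUT[B1] = IN[B2] = {a, c, f}
Applying B1's transfer function to that OUT value gives IN[B1] (row B1 above).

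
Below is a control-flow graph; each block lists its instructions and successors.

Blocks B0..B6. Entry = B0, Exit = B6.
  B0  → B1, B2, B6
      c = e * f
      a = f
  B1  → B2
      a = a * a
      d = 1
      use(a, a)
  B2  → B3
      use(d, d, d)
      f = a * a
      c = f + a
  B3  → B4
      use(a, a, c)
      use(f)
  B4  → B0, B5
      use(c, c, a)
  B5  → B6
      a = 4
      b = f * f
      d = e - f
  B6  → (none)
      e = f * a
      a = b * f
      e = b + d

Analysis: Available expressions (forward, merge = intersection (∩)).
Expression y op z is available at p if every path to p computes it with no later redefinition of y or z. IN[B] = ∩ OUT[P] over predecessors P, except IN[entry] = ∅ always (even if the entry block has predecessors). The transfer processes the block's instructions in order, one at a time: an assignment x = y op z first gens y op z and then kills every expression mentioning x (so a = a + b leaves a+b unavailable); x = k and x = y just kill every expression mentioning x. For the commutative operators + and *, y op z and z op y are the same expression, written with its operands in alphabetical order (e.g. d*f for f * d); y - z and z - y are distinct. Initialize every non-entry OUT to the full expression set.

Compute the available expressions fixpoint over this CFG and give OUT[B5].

Converged values:
  B0:   IN={}   OUT={e*f}
  B1:   IN={e*f}   OUT={e*f}
  B2:   IN={e*f}   OUT={a*a, a+f}
  B3:   IN={a*a, a+f}   OUT={a*a, a+f}
  B4:   IN={a*a, a+f}   OUT={a*a, a+f}
  B5:   IN={a*a, a+f}   OUT={e-f, f*f}
  B6:   IN={}   OUT={b*f, b+d}

Merge at B5: IN[B5] = OUT[B4] = {a*a, a+f}
Applying B5's transfer function to that IN value gives OUT[B5] (row B5 above).

Answer: {e-f, f*f}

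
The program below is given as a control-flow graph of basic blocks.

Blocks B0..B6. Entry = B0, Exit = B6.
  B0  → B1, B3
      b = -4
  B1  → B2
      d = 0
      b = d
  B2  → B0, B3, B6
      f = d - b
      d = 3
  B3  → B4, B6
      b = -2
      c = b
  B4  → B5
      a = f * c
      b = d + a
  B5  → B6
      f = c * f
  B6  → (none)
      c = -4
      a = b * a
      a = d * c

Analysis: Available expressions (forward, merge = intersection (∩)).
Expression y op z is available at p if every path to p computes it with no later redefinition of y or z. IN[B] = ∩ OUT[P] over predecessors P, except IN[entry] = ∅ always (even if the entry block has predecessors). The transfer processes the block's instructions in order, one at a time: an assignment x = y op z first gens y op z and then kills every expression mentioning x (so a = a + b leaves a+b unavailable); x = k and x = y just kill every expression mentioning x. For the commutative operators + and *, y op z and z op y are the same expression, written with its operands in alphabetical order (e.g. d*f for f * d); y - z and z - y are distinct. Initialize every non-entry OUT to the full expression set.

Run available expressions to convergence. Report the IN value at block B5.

Answer: {a+d, c*f}

Trace:
Fixpoint table:
  B0:   IN={}   OUT={}
  B1:   IN={}   OUT={}
  B2:   IN={}   OUT={}
  B3:   IN={}   OUT={}
  B4:   IN={}   OUT={a+d, c*f}
  B5:   IN={a+d, c*f}   OUT={a+d}
  B6:   IN={}   OUT={c*d}

Merge at B5: IN[B5] = OUT[B4] = {a+d, c*f}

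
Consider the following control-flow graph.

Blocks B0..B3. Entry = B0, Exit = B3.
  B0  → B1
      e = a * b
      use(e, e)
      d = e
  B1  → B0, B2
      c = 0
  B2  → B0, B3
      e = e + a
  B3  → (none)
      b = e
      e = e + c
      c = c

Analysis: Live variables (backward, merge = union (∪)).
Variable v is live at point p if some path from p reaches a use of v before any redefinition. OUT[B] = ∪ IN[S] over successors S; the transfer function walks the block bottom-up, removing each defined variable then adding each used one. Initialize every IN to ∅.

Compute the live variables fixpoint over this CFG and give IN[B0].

Converged values:
  B0: | IN={a, b} | OUT={a, b, e}
  B1: | IN={a, b, e} | OUT={a, b, c, e}
  B2: | IN={a, b, c, e} | OUT={a, b, c, e}
  B3: | IN={c, e} | OUT={}

Merge at B0: OUT[B0] = IN[B1] = {a, b, e}
Applying B0's transfer function to that OUT value gives IN[B0] (row B0 above).

Answer: {a, b}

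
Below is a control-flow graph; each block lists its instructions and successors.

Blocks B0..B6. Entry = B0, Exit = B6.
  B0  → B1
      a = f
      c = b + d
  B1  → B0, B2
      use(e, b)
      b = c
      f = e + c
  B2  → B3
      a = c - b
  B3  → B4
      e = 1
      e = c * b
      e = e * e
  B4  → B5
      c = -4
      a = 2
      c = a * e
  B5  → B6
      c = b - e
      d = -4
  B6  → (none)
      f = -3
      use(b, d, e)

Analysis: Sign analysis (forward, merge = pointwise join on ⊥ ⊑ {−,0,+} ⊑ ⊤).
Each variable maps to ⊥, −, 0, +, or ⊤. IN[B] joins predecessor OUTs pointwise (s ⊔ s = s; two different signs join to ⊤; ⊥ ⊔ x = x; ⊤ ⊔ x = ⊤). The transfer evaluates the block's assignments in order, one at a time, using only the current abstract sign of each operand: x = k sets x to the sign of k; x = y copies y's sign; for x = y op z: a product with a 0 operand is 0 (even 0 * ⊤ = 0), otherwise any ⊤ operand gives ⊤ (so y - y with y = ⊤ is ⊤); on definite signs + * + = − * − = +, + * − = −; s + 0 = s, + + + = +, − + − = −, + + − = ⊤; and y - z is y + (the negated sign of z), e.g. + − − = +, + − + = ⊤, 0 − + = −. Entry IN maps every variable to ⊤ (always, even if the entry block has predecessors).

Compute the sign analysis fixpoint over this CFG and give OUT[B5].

Answer: {a: +, b: ⊤, c: ⊤, d: -, e: ⊤, f: ⊤}

Trace:
Converged values:
  B0:  IN=(all ⊤)  OUT=(all ⊤)
  B1:  IN=(all ⊤)  OUT=(all ⊤)
  B2:  IN=(all ⊤)  OUT=(all ⊤)
  B3:  IN=(all ⊤)  OUT=(all ⊤)
  B4:  IN=(all ⊤)  OUT={a:+; rest ⊤}
  B5:  IN={a:+; rest ⊤}  OUT={a:+, d:-; rest ⊤}
  B6:  IN={a:+, d:-; rest ⊤}  OUT={a:+, d:-, f:-; rest ⊤}

Merge at B5: IN[B5] = OUT[B4] = {a: +, b: ⊤, c: ⊤, d: ⊤, e: ⊤, f: ⊤}
Applying B5's transfer function to that IN value gives OUT[B5] (row B5 above).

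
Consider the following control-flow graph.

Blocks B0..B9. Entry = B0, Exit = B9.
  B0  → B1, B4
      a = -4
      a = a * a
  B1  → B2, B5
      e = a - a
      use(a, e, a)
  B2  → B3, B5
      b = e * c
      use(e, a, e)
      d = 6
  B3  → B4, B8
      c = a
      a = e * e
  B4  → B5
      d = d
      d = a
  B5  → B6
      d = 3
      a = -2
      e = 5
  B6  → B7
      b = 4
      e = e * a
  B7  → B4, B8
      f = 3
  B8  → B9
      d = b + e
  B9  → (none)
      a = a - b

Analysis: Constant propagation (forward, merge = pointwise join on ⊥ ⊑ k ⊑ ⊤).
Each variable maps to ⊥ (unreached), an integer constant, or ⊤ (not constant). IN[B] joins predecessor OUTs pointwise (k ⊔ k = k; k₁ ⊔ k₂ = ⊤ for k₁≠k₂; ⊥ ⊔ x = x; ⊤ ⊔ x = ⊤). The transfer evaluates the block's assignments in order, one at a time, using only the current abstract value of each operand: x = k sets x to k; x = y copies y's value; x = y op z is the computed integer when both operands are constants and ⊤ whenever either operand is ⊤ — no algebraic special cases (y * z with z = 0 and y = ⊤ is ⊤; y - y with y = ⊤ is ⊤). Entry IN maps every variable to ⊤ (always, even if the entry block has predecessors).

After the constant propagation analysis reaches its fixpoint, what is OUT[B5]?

Answer: {a: -2, b: ⊤, c: ⊤, d: 3, e: 5, f: ⊤}

Derivation:
Fixpoint table:
  B0:  IN=(all ⊤)  OUT={a:16; rest ⊤}
  B1:  IN={a:16; rest ⊤}  OUT={a:16, e:0; rest ⊤}
  B2:  IN={a:16, e:0; rest ⊤}  OUT={a:16, d:6, e:0; rest ⊤}
  B3:  IN={a:16, d:6, e:0; rest ⊤}  OUT={a:0, c:16, d:6, e:0; rest ⊤}
  B4:  IN=(all ⊤)  OUT=(all ⊤)
  B5:  IN=(all ⊤)  OUT={a:-2, d:3, e:5; rest ⊤}
  B6:  IN={a:-2, d:3, e:5; rest ⊤}  OUT={a:-2, b:4, d:3, e:-10; rest ⊤}
  B7:  IN={a:-2, b:4, d:3, e:-10; rest ⊤}  OUT={a:-2, b:4, d:3, e:-10, f:3; rest ⊤}
  B8:  IN=(all ⊤)  OUT=(all ⊤)
  B9:  IN=(all ⊤)  OUT=(all ⊤)

Merge at B5: IN[B5] = OUT[B1] ⊔ OUT[B2] ⊔ OUT[B4] = {a: ⊤, b: ⊤, c: ⊤, d: ⊤, e: ⊤, f: ⊤}
Applying B5's transfer function to that IN value gives OUT[B5] (row B5 above).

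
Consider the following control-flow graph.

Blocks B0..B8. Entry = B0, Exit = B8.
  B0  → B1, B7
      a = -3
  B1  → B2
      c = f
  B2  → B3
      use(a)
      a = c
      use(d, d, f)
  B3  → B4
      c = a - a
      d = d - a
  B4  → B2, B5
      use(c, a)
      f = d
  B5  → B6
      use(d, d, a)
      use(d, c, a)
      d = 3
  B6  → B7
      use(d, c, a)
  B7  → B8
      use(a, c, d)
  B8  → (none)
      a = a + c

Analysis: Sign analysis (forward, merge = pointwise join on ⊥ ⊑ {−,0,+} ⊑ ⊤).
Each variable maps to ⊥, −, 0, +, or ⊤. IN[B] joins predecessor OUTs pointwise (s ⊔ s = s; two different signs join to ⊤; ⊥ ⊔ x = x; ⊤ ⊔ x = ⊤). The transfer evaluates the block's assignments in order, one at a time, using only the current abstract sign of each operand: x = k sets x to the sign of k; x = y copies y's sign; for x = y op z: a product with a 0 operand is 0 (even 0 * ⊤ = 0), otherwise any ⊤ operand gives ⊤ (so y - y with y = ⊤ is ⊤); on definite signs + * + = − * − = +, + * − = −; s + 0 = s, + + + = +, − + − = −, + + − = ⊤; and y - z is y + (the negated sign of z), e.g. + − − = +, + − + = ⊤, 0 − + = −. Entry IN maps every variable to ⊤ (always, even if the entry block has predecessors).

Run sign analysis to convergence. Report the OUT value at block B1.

Answer: {a: -, b: ⊤, c: ⊤, d: ⊤, e: ⊤, f: ⊤}

Derivation:
Per-block solution:
  B0: | IN=(all ⊤) | OUT={a:-; rest ⊤}
  B1: | IN={a:-; rest ⊤} | OUT={a:-; rest ⊤}
  B2: | IN=(all ⊤) | OUT=(all ⊤)
  B3: | IN=(all ⊤) | OUT=(all ⊤)
  B4: | IN=(all ⊤) | OUT=(all ⊤)
  B5: | IN=(all ⊤) | OUT={d:+; rest ⊤}
  B6: | IN={d:+; rest ⊤} | OUT={d:+; rest ⊤}
  B7: | IN=(all ⊤) | OUT=(all ⊤)
  B8: | IN=(all ⊤) | OUT=(all ⊤)

Merge at B1: IN[B1] = OUT[B0] = {a: -, b: ⊤, c: ⊤, d: ⊤, e: ⊤, f: ⊤}
Applying B1's transfer function to that IN value gives OUT[B1] (row B1 above).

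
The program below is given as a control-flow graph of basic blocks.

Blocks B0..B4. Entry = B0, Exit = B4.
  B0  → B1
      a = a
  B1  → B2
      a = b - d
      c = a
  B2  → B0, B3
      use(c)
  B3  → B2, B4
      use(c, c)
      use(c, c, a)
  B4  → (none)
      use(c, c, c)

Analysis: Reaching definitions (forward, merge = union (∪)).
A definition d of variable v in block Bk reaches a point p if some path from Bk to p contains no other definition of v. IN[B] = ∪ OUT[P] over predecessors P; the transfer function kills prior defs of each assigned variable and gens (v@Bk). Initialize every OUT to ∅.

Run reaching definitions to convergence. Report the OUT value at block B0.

Per-block solution:
  B0:  IN={a@B1, c@B1}  OUT={a@B0, c@B1}
  B1:  IN={a@B0, c@B1}  OUT={a@B1, c@B1}
  B2:  IN={a@B1, c@B1}  OUT={a@B1, c@B1}
  B3:  IN={a@B1, c@B1}  OUT={a@B1, c@B1}
  B4:  IN={a@B1, c@B1}  OUT={a@B1, c@B1}

Merge at B0 (entry node, so the boundary value {} is joined with the incoming edge(s)): IN[B0] = {} ⊔ OUT[B2] = {a@B1, c@B1}
Applying B0's transfer function to that IN value gives OUT[B0] (row B0 above).

Answer: {a@B0, c@B1}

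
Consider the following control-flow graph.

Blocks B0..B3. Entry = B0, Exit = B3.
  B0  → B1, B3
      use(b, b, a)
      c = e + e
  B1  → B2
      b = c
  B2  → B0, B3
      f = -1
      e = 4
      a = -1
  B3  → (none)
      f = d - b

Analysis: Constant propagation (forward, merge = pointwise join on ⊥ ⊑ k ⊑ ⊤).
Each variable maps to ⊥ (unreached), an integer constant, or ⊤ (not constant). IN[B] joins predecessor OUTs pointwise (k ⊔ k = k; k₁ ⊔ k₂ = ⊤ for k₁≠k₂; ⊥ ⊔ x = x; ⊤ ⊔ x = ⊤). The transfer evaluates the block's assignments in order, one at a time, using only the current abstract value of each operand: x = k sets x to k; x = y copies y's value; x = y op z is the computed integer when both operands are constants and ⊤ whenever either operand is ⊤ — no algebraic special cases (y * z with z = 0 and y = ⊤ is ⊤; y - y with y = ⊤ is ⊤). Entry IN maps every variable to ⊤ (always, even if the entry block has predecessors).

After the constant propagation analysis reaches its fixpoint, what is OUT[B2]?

Per-block solution:
  B0:  IN=(all ⊤)  OUT=(all ⊤)
  B1:  IN=(all ⊤)  OUT=(all ⊤)
  B2:  IN=(all ⊤)  OUT={a:-1, e:4, f:-1; rest ⊤}
  B3:  IN=(all ⊤)  OUT=(all ⊤)

Merge at B2: IN[B2] = OUT[B1] = {a: ⊤, b: ⊤, c: ⊤, d: ⊤, e: ⊤, f: ⊤}
Applying B2's transfer function to that IN value gives OUT[B2] (row B2 above).

Answer: {a: -1, b: ⊤, c: ⊤, d: ⊤, e: 4, f: -1}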